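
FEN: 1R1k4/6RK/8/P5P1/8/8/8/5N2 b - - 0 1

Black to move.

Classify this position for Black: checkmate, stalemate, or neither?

checkmate

Black to move; black king on d8.
In check: yes, from the white rook on b8.
King squares — c7: attacked by Rg7; d7: attacked by Rg7; e7: attacked by Rg7; c8: attacked by Rb8; e8: attacked by Rb8.
Legal moves for Black: none.
In check with no legal moves → checkmate.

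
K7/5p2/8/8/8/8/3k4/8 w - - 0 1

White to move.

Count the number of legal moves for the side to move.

White to move; king on a8.
In check: no.
Legal moves: Kb8, Kb7, Ka7.
Count: 3.

3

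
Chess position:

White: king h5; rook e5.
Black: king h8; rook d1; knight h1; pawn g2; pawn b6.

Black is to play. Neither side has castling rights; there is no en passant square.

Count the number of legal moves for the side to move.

23

Black to move; king on h8.
In check: no.
Legal moves: Kg8, Kh7, Kg7, Ng3+, Nf2, Rd8, Rd7, Rd6, Rd5, Rd4, Rd3, Rd2, Rg1, Rf1, Re1, Rc1, Rb1, Ra1, b5, g1=Q, g1=R, g1=B, g1=N.
Count: 23.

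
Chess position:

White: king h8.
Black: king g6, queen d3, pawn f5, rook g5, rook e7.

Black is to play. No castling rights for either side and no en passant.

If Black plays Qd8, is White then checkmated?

yes

After Qd8: white king on h8; in check: yes, from the black queen on d8.
King squares — g7: attacked by Kg6; h7: attacked by Kg6; g8: attacked by Qd8.
White has no legal moves → checkmate.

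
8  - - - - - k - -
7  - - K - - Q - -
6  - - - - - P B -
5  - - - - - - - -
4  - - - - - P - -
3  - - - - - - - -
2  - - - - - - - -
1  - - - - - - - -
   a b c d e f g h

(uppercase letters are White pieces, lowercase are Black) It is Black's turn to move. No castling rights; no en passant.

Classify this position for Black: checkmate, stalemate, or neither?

Black to move; black king on f8.
In check: yes, from the white queen on f7.
King squares — e7: attacked by Pf6; f7: attacked by Bg6; g7: attacked by Pf6; e8: attacked by Qf7; g8: attacked by Qf7.
Legal moves for Black: none.
In check with no legal moves → checkmate.

checkmate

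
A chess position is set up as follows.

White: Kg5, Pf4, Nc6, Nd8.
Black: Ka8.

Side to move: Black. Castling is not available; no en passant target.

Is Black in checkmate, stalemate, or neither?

stalemate

Black to move; black king on a8.
In check: no.
King squares — a7: attacked by Nc6; b7: attacked by Nd8; b8: attacked by Nc6.
Legal moves for Black: none.
Not in check and no legal moves → stalemate.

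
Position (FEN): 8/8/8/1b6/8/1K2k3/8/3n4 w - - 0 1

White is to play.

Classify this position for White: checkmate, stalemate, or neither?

White to move; white king on b3.
In check: no.
Legal moves for White: Kb4, Ka3, Kc2, Ka2.
White has 4 legal moves and is not in check → neither.

neither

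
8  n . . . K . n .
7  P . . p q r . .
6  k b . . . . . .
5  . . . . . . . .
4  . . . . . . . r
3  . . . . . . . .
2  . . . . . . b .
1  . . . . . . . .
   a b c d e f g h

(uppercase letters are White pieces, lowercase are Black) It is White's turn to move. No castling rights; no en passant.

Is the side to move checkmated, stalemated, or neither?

White to move; white king on e8.
In check: yes, from the black queen on e7.
King squares — d7: attacked by Qe7; e7: attacked by Rf7; f7: attacked by Qe7; d8: attacked by Bb6; f8: attacked by Qe7.
Legal moves for White: none.
In check with no legal moves → checkmate.

checkmate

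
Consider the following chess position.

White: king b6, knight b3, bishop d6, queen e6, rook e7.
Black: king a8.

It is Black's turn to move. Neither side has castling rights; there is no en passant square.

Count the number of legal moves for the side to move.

Black to move; king on a8.
In check: no.
Legal moves: none.
Count: 0.

0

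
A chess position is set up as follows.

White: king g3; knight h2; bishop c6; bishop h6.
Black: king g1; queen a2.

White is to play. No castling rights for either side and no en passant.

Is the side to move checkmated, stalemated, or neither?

neither

White to move; white king on g3.
In check: no.
Legal moves for White include: Bf8, Bg7, Bg5, Bf4, Be3+, Bd2, Bc1, Be8, Ba8, Bd7, Bb7, Bd5, Bb5, Be4, Ba4, Bf3, Bg2, Bh1, ... (list truncated; more exist).
White has legal moves and is not in check → neither.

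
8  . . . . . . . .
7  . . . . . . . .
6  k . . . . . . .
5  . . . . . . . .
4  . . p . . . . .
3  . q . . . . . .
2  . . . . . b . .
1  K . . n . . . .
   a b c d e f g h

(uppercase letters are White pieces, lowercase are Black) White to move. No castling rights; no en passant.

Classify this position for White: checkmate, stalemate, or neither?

White to move; white king on a1.
In check: no.
King squares — b1: attacked by Qb3; a2: attacked by Qb3; b2: attacked by Nd1.
Legal moves for White: none.
Not in check and no legal moves → stalemate.

stalemate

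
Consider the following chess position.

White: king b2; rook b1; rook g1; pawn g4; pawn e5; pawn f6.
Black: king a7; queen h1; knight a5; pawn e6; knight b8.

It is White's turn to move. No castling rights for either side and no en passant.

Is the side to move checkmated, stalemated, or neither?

neither

White to move; white king on b2.
In check: no.
Legal moves for White include: Kc3, Ka3, Kc2, Ka2, Kc1, Ka1, Rg3, Rg2, Rxh1, Rgf1, Rge1, Rgd1, Rgc1, Rbf1, Rbe1, Rbd1, Rbc1, Ra1, ... (list truncated; more exist).
White has legal moves and is not in check → neither.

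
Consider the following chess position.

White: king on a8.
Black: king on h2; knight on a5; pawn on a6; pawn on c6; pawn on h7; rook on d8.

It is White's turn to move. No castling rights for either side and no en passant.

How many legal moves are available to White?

White to move; king on a8.
In check: yes, from the black rook on d8.
Legal moves: Ka7.
Count: 1.

1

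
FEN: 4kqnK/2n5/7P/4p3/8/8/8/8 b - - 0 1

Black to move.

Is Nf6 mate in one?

yes

After Nf6: white king on h8; in check: yes, from the black queen on f8.
King squares — g7: attacked by Qf8; h7: attacked by Nf6; g8: attacked by Nf6.
White has no legal moves → checkmate.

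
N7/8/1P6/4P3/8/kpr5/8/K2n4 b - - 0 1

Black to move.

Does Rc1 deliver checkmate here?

After Rc1: white king on a1; in check: yes, from the black rook on c1.
King squares — b1: attacked by Rc1; a2: attacked by Ka3; b2: attacked by Nd1.
White has no legal moves → checkmate.

yes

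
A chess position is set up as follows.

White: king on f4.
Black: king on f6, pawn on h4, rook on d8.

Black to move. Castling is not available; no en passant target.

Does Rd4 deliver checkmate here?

no

After Rd4: white king on f4; in check: yes, from the black rook on d4.
White has 2 legal replies: Kf3, Ke3.
In check but a legal move exists → not checkmate.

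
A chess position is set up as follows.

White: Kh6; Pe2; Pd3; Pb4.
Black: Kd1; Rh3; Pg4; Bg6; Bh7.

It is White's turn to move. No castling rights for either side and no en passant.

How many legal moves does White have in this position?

2

White to move; king on h6.
In check: yes, from the black rook on h3.
Legal moves: Kg7, Kg5.
Count: 2.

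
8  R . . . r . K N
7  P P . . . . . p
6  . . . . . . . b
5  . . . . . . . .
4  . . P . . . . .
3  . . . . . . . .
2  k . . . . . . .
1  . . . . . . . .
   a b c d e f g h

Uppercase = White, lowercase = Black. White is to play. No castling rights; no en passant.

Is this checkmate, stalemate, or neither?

neither

White to move; white king on g8.
In check: yes, from the black rook on e8.
Legal moves for White: Kxh7, Kf7, Rxe8.
White is in check but has 3 legal moves → neither.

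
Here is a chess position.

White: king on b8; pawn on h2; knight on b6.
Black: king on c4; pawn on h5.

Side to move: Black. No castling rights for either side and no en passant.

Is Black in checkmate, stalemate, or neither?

neither

Black to move; black king on c4.
In check: yes, from the white knight on b6.
King squares — b3: available; c3: available; d3: available; b4: available; d4: available; b5: available; c5: available; d5: attacked by Nb6.
Legal moves for Black: Kc5, Kb5, Kd4, Kb4, Kd3, Kc3, Kb3.
Black is in check but has 7 legal moves → neither.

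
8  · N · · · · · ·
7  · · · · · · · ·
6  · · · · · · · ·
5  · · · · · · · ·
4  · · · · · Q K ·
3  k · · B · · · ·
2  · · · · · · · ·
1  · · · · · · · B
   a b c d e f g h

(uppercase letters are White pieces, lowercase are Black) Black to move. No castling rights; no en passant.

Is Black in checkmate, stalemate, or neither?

Black to move; black king on a3.
In check: no.
Legal moves for Black: Kb3, Kb2, Ka2.
Black has 3 legal moves and is not in check → neither.

neither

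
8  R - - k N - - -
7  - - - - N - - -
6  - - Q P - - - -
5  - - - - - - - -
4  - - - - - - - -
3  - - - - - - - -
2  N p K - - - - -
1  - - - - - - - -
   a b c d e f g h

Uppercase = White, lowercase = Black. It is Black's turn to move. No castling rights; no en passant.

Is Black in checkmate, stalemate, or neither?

Black to move; black king on d8.
In check: yes, from the white rook on a8.
King squares — c7: attacked by Qc6; d7: attacked by Qc6; e7: attacked by Pd6; c8: attacked by Qc6; e8: attacked by Qc6.
Legal moves for Black: none.
In check with no legal moves → checkmate.

checkmate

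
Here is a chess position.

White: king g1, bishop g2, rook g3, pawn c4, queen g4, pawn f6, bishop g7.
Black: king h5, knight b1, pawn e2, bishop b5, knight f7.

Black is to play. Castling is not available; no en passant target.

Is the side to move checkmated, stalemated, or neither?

checkmate

Black to move; black king on h5.
In check: yes, from the white queen on g4.
King squares — g4: attacked by Rg3; h4: attacked by Qg4; g5: attacked by Qg4; g6: attacked by Qg4; h6: attacked by Bg7.
Legal moves for Black: none.
In check with no legal moves → checkmate.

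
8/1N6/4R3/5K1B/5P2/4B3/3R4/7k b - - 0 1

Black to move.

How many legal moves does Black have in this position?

Black to move; king on h1.
In check: no.
Legal moves: none.
Count: 0.

0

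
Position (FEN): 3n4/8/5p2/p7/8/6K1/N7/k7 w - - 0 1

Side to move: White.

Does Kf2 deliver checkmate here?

no

After Kf2: black king on a1; in check: no.
Black is not in check, so this cannot be checkmate.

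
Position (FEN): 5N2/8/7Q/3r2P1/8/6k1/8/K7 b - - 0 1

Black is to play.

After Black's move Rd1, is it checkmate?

After Rd1: white king on a1; in check: yes, from the black rook on d1.
White has 2 legal replies: Kb2, Ka2.
In check but a legal move exists → not checkmate.

no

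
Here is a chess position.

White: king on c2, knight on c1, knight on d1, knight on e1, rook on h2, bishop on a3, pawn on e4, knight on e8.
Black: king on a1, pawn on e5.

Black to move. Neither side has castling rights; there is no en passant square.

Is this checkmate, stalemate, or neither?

Black to move; black king on a1.
In check: no.
King squares — b1: attacked by Kc2; a2: attacked by Nc1; b2: attacked by Nd1.
Legal moves for Black: none.
Not in check and no legal moves → stalemate.

stalemate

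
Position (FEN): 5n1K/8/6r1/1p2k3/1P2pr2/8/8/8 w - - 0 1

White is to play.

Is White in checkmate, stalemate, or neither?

White to move; white king on h8.
In check: no.
King squares — g7: attacked by Rg6; h7: attacked by Nf8; g8: attacked by Rg6.
Legal moves for White: none.
Not in check and no legal moves → stalemate.

stalemate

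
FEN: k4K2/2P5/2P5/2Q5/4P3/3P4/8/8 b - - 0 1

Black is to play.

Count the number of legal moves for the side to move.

Black to move; king on a8.
In check: no.
Legal moves: none.
Count: 0.

0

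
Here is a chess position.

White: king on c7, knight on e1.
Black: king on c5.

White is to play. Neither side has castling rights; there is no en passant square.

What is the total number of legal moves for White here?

White to move; king on c7.
In check: no.
Legal moves: Kd8, Kc8, Kb8, Kd7, Kb7, Nf3, Nd3+, Ng2, Nc2.
Count: 9.

9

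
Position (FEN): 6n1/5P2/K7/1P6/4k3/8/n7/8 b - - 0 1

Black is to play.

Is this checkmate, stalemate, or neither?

Black to move; black king on e4.
In check: no.
Legal moves for Black: Ne7, Nh6, Nf6, Kf5, Ke5, Kd5, Kf4, Kd4, Kf3, Ke3, Kd3, Nb4+, Nc3, Nc1.
Black has 14 legal moves and is not in check → neither.

neither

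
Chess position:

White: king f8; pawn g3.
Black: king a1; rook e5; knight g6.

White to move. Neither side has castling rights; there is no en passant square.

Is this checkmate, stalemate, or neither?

White to move; white king on f8.
In check: yes, from the black knight on g6.
Legal moves for White: Kg8, Kg7, Kf7.
White is in check but has 3 legal moves → neither.

neither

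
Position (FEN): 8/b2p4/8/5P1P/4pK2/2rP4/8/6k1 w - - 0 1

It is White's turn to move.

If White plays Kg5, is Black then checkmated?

no

After Kg5: black king on g1; in check: no.
Black is not in check, so this cannot be checkmate.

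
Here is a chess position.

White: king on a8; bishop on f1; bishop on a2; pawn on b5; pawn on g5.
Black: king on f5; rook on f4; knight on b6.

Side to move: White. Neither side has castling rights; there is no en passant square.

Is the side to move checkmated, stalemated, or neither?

White to move; white king on a8.
In check: yes, from the black knight on b6.
King squares — a7: available; b7: available; b8: available.
Legal moves for White: Kb8, Kb7, Ka7.
White is in check but has 3 legal moves → neither.

neither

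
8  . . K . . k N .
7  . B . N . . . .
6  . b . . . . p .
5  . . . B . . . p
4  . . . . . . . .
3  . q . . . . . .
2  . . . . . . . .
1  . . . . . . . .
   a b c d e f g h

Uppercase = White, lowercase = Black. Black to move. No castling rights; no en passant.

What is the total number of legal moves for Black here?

2

Black to move; king on f8.
In check: yes, from the white knight on d7.
Legal moves: Ke8, Kg7.
Count: 2.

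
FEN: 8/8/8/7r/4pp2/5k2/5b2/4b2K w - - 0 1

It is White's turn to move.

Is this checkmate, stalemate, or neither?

checkmate

White to move; white king on h1.
In check: yes, from the black rook on h5.
King squares — g1: attacked by Bf2; g2: attacked by Kf3; h2: attacked by Rh5.
Legal moves for White: none.
In check with no legal moves → checkmate.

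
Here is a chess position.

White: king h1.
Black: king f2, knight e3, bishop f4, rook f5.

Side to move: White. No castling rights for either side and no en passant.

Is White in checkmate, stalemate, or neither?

stalemate

White to move; white king on h1.
In check: no.
King squares — g1: attacked by Kf2; g2: attacked by Kf2; h2: attacked by Bf4.
Legal moves for White: none.
Not in check and no legal moves → stalemate.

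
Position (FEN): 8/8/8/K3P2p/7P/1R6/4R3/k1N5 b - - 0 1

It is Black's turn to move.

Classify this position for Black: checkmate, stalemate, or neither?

stalemate

Black to move; black king on a1.
In check: no.
King squares — b1: attacked by Rb3; a2: attacked by Nc1; b2: attacked by Re2.
Legal moves for Black: none.
Not in check and no legal moves → stalemate.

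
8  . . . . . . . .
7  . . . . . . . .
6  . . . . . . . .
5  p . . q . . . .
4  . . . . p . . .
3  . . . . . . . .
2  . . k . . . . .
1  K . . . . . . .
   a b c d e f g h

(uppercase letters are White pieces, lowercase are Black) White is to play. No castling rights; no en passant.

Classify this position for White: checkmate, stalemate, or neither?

stalemate

White to move; white king on a1.
In check: no.
King squares — b1: attacked by Kc2; a2: attacked by Qd5; b2: attacked by Kc2.
Legal moves for White: none.
Not in check and no legal moves → stalemate.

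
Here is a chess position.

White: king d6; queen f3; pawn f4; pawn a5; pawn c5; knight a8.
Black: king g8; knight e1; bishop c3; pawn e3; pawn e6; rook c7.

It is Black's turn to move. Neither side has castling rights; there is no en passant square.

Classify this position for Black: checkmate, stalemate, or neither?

Black to move; black king on g8.
In check: no.
Legal moves for Black include: Kh8, Kf8, Kh7, Kg7, Kf7, Rc8, Rh7, Rg7, Rf7, Re7, Rd7+, Rb7, Ra7, Rc6+, Rxc5, Bh8, Bg7, Bf6, ... (list truncated; more exist).
Black has legal moves and is not in check → neither.

neither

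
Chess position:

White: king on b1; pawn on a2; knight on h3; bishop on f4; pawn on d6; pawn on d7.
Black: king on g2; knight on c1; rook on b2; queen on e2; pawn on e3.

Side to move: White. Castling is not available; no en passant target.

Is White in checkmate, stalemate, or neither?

neither

White to move; white king on b1.
In check: yes, from the black rook on b2.
King squares — a1: available; c1: available; a2: own pawn; b2: attacked by Qe2; c2: attacked by Rb2.
Legal moves for White: Kxc1, Ka1.
White is in check but has 2 legal moves → neither.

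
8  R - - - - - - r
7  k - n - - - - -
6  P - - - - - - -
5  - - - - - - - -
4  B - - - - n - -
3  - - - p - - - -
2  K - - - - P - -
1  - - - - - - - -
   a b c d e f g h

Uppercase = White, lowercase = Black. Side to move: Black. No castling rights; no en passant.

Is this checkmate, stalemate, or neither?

neither

Black to move; black king on a7.
In check: yes, from the white rook on a8.
Legal moves for Black: Kxa8, Kb6, Rxa8, Nxa8.
Black is in check but has 4 legal moves → neither.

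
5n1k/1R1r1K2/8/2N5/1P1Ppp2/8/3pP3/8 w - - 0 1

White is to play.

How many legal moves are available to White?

5

White to move; king on f7.
In check: yes, from the black rook on d7.
Legal moves: Kxf8, Ke8, Kf6, Rxd7, Nxd7.
Count: 5.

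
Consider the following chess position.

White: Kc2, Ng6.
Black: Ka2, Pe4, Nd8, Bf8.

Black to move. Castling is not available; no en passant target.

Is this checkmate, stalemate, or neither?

neither

Black to move; black king on a2.
In check: no.
Legal moves for Black: Bg7, Be7, Bh6, Bd6, Bc5, Bb4, Ba3, Nf7, Nb7, Ne6, Nc6, Ka3, Ka1, e3.
Black has 14 legal moves and is not in check → neither.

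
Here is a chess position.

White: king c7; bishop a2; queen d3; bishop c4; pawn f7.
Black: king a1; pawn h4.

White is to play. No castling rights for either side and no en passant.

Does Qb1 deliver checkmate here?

yes

After Qb1: black king on a1; in check: yes, from the white queen on b1.
King squares — b1: attacked by Ba2; a2: attacked by Qb1; b2: attacked by Qb1.
Black has no legal moves → checkmate.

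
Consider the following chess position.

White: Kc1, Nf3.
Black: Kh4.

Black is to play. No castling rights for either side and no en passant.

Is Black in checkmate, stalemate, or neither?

neither

Black to move; black king on h4.
In check: yes, from the white knight on f3.
King squares — g3: available; h3: available; g4: available; g5: attacked by Nf3; h5: available.
Legal moves for Black: Kh5, Kg4, Kh3, Kg3.
Black is in check but has 4 legal moves → neither.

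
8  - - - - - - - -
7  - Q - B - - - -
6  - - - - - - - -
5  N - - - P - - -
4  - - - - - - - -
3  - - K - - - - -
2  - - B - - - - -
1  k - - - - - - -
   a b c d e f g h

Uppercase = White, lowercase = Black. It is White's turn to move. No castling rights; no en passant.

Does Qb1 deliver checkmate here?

After Qb1: black king on a1; in check: yes, from the white queen on b1.
King squares — b1: attacked by Bc2; a2: attacked by Qb1; b2: attacked by Qb1.
Black has no legal moves → checkmate.

yes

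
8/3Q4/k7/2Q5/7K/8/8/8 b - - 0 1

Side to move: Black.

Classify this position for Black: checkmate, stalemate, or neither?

Black to move; black king on a6.
In check: no.
King squares — a5: attacked by Qc5; b5: attacked by Qc5; b6: attacked by Qc5; a7: attacked by Qc5; b7: attacked by Qd7.
Legal moves for Black: none.
Not in check and no legal moves → stalemate.

stalemate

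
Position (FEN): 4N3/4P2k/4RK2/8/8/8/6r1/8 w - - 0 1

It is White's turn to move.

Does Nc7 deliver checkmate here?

no

After Nc7: black king on h7; in check: no.
Black is not in check, so this cannot be checkmate.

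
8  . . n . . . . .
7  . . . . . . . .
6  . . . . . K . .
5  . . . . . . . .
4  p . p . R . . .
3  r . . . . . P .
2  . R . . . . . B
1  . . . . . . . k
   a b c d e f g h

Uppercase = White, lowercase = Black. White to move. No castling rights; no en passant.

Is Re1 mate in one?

yes

After Re1: black king on h1; in check: yes, from the white rook on e1.
King squares — g1: attacked by Re1; g2: attacked by Rb2; h2: attacked by Rb2.
Black has no legal moves → checkmate.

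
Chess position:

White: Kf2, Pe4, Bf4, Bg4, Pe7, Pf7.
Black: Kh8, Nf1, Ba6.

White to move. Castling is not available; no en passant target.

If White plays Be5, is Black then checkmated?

After Be5: black king on h8; in check: yes, from the white bishop on e5.
Black has 1 legal reply: Kh7.
In check but a legal move exists → not checkmate.

no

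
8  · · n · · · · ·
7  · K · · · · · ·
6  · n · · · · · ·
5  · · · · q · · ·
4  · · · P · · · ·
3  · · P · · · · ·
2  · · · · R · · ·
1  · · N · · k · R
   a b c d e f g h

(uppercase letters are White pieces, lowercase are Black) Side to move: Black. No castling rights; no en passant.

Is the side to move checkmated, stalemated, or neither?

checkmate

Black to move; black king on f1.
In check: yes, from the white rook on h1.
King squares — e1: attacked by Rh1; g1: attacked by Rh1; e2: attacked by Nc1; f2: attacked by Re2; g2: attacked by Re2.
Legal moves for Black: none.
In check with no legal moves → checkmate.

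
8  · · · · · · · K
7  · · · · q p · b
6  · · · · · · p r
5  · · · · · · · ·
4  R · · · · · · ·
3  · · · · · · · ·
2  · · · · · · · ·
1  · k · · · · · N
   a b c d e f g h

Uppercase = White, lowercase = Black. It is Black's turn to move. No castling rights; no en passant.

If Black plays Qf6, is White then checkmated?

After Qf6: white king on h8; in check: yes, from the black queen on f6.
King squares — g7: attacked by Qf6; h7: attacked by Rh6; g8: attacked by Bh7.
White has no legal moves → checkmate.

yes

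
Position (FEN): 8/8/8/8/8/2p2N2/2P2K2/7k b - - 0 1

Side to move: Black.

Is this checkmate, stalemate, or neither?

Black to move; black king on h1.
In check: no.
King squares — g1: attacked by Kf2; g2: attacked by Kf2; h2: attacked by Nf3.
Legal moves for Black: none.
Not in check and no legal moves → stalemate.

stalemate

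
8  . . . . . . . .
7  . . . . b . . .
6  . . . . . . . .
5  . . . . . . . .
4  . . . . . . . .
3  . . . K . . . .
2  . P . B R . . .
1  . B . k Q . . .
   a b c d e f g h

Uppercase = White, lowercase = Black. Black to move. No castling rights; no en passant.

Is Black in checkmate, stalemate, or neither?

Black to move; black king on d1.
In check: yes, from the white queen on e1.
King squares — c1: attacked by Qe1; e1: attacked by Bd2; c2: attacked by Bb1; d2: attacked by Qe1; e2: attacked by Qe1.
Legal moves for Black: none.
In check with no legal moves → checkmate.

checkmate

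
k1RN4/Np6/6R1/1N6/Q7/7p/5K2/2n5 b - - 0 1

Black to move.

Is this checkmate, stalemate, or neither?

Black to move; black king on a8.
In check: yes, from the white rook on c8.
King squares — a7: attacked by Qa4; b7: own pawn; b8: attacked by Rc8.
Legal moves for Black: none.
In check with no legal moves → checkmate.

checkmate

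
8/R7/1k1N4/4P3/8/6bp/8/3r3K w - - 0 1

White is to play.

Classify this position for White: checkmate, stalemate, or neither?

White to move; white king on h1.
In check: yes, from the black rook on d1.
King squares — g1: attacked by Rd1; g2: attacked by Ph3; h2: attacked by Bg3.
Legal moves for White: none.
In check with no legal moves → checkmate.

checkmate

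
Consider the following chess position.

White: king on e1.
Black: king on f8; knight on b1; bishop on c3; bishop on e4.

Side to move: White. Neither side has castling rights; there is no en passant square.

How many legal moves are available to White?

White to move; king on e1.
In check: yes, from the black bishop on c3.
Legal moves: Kf2, Ke2, Kf1, Kd1.
Count: 4.

4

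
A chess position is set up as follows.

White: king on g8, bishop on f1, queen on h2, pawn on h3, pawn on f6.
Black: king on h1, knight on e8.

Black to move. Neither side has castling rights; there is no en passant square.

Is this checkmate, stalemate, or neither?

Black to move; black king on h1.
In check: yes, from the white queen on h2.
King squares — g1: attacked by Qh2; g2: attacked by Bf1; h2: available.
Legal moves for Black: Kxh2.
Black is in check but has 1 legal move → neither.

neither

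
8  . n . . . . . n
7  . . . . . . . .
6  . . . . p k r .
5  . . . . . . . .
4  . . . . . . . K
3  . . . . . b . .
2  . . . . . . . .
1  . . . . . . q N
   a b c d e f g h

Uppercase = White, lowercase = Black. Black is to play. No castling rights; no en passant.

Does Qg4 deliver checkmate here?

After Qg4: white king on h4; in check: yes, from the black queen on g4.
King squares — g3: attacked by Qg4; h3: attacked by Qg4; g4: attacked by Bf3; g5: attacked by Qg4; h5: attacked by Qg4.
White has no legal moves → checkmate.

yes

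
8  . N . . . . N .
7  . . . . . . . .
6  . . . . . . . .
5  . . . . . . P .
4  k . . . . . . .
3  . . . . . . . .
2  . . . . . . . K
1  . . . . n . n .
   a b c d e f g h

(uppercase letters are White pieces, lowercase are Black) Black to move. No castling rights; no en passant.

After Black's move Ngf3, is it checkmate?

After Ngf3: white king on h2; in check: yes, from the black knight on f3.
White has 3 legal replies: Kh3, Kg3, Kh1.
In check but a legal move exists → not checkmate.

no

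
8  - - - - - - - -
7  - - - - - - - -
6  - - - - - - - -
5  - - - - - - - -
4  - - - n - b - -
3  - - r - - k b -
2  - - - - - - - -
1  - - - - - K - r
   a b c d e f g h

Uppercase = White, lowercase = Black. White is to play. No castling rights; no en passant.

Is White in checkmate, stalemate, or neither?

White to move; white king on f1.
In check: yes, from the black rook on h1.
King squares — e1: attacked by Rh1; g1: attacked by Rh1; e2: attacked by Kf3; f2: attacked by Kf3; g2: attacked by Kf3.
Legal moves for White: none.
In check with no legal moves → checkmate.

checkmate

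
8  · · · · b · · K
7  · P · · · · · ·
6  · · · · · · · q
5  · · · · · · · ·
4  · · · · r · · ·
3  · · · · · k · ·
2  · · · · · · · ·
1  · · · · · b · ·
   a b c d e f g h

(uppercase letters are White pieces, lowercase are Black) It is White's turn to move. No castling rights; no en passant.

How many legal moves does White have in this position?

1

White to move; king on h8.
In check: yes, from the black queen on h6.
Legal moves: Kg8.
Count: 1.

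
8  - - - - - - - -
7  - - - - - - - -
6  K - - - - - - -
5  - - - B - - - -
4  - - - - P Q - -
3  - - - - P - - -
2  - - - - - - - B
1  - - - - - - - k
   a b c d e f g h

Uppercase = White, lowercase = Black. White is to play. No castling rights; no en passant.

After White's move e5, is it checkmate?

After e5: black king on h1; in check: yes, from the white bishop on d5.
King squares — g1: attacked by Bh2; g2: attacked by Bd5; h2: attacked by Qf4.
Black has no legal moves → checkmate.

yes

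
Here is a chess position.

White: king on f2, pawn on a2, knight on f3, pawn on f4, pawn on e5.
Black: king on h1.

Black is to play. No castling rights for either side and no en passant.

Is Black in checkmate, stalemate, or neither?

stalemate

Black to move; black king on h1.
In check: no.
King squares — g1: attacked by Kf2; g2: attacked by Kf2; h2: attacked by Nf3.
Legal moves for Black: none.
Not in check and no legal moves → stalemate.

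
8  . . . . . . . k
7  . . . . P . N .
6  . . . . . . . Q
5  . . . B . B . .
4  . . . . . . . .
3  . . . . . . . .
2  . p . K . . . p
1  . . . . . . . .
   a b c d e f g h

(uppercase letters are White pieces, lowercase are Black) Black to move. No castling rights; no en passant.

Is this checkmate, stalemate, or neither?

checkmate

Black to move; black king on h8.
In check: yes, from the white queen on h6.
King squares — g7: attacked by Qh6; h7: attacked by Bf5; g8: attacked by Bd5.
Legal moves for Black: none.
In check with no legal moves → checkmate.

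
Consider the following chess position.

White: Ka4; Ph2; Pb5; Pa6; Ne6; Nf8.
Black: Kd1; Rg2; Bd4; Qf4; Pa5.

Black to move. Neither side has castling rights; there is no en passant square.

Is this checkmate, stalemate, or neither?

Black to move; black king on d1.
In check: no.
Legal moves for Black include: Qxf8, Qb8, Qf7, Qc7, Qh6, Qf6, Qd6, Qg5, Qf5, Qe5, Qh4, Qg4, Qe4, Qg3, Qf3, Qe3, Qxh2, Qf2, ... (list truncated; more exist).
Black has legal moves and is not in check → neither.

neither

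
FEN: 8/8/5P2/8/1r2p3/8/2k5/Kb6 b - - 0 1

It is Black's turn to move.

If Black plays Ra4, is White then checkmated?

yes

After Ra4: white king on a1; in check: yes, from the black rook on a4.
King squares — b1: attacked by Kc2; a2: attacked by Bb1; b2: attacked by Kc2.
White has no legal moves → checkmate.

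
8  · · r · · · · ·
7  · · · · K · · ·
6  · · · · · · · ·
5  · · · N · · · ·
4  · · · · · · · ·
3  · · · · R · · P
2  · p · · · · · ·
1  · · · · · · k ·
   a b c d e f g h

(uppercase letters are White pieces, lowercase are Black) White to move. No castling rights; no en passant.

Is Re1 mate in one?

After Re1: black king on g1; in check: yes, from the white rook on e1.
Black has 3 legal replies: Kh2, Kg2, Kf2.
In check but a legal move exists → not checkmate.

no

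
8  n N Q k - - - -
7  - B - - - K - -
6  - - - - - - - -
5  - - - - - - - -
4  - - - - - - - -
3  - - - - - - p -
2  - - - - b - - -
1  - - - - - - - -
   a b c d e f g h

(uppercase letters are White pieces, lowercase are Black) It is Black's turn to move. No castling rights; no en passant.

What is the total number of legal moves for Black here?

0

Black to move; king on d8.
In check: yes, from the white queen on c8.
Legal moves: none.
Count: 0.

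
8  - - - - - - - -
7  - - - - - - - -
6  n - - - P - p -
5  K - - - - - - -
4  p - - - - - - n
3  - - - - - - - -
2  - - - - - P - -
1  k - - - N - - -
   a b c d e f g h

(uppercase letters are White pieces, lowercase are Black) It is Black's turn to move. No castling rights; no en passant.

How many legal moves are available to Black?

12

Black to move; king on a1.
In check: no.
Legal moves: Nb8, Nc7, Nc5, Nb4, Nf5, Nf3, Ng2, Kb2, Ka2, Kb1, g5, a3.
Count: 12.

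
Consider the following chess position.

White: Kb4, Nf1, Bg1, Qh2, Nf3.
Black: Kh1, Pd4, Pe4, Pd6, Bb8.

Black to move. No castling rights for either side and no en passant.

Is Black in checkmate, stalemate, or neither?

Black to move; black king on h1.
In check: yes, from the white queen on h2.
King squares — g1: attacked by Qh2; g2: attacked by Qh2; h2: attacked by Nf1.
Legal moves for Black: none.
In check with no legal moves → checkmate.

checkmate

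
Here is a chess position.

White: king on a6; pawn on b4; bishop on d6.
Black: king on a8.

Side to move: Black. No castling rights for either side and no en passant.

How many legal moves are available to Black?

0

Black to move; king on a8.
In check: no.
Legal moves: none.
Count: 0.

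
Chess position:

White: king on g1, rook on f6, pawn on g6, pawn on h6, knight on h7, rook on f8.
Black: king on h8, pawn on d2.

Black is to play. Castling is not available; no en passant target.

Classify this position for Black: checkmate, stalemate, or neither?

checkmate

Black to move; black king on h8.
In check: yes, from the white rook on f8.
King squares — g7: attacked by Ph6; h7: attacked by Pg6; g8: attacked by Rf8.
Legal moves for Black: none.
In check with no legal moves → checkmate.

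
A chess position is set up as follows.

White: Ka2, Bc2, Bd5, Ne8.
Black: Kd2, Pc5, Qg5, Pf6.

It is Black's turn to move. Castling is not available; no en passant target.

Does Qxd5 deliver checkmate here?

no

After Qxd5: white king on a2; in check: yes, from the black queen on d5.
White has 5 legal replies: Ka3, Kb2, Kb1, Ka1, Bb3.
In check but a legal move exists → not checkmate.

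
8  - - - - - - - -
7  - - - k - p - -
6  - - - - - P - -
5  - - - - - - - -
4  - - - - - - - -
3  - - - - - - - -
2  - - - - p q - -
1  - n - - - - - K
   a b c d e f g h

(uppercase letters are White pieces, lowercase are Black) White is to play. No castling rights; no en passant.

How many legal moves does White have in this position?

0

White to move; king on h1.
In check: no.
Legal moves: none.
Count: 0.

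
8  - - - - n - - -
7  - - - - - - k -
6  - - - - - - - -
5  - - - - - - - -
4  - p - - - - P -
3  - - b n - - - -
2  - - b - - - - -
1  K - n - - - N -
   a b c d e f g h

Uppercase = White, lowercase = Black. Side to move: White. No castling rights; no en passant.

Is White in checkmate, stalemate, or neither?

checkmate

White to move; white king on a1.
In check: yes, from the black bishop on c3.
King squares — b1: attacked by Bc2; a2: attacked by Nc1; b2: attacked by Bc3.
Legal moves for White: none.
In check with no legal moves → checkmate.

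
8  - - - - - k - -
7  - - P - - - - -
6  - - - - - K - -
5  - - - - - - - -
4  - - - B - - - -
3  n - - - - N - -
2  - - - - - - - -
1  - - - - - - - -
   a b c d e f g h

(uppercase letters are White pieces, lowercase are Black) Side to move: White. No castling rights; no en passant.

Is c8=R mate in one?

After c8=R: black king on f8; in check: yes, from the white rook on c8.
King squares — e7: attacked by Kf6; f7: attacked by Kf6; g7: attacked by Kf6; e8: attacked by Rc8; g8: attacked by Rc8.
Black has no legal moves → checkmate.

yes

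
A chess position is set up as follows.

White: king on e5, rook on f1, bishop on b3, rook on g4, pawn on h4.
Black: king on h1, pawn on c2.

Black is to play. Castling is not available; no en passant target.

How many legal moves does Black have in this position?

1

Black to move; king on h1.
In check: yes, from the white rook on f1.
Legal moves: Kh2.
Count: 1.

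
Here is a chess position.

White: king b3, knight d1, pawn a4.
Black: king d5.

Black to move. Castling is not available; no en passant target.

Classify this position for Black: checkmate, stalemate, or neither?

neither

Black to move; black king on d5.
In check: no.
Legal moves for Black: Ke6, Kd6, Kc6, Ke5, Kc5, Ke4, Kd4.
Black has 7 legal moves and is not in check → neither.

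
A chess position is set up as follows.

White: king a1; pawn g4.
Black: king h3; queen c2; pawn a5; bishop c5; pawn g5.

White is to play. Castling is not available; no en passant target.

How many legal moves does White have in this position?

White to move; king on a1.
In check: no.
Legal moves: none.
Count: 0.

0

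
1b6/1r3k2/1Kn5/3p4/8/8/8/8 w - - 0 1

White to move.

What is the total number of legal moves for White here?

4

White to move; king on b6.
In check: yes, from the black rook on b7.
Legal moves: Kxb7, Kxc6, Ka6, Kc5.
Count: 4.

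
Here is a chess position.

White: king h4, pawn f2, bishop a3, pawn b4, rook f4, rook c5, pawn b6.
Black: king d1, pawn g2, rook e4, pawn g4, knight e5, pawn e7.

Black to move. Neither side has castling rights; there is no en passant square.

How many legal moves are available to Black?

23

Black to move; king on d1.
In check: no.
Legal moves: Nf7, Nd7, Ng6+, Nc6, Nc4, Nf3+, Nd3, Rxf4, Rd4, Rc4, Rxb4, Re3, Re2, Re1, Ke2, Kd2, Ke1, e6, g3, g1=Q, g1=R, g1=B, g1=N.
Count: 23.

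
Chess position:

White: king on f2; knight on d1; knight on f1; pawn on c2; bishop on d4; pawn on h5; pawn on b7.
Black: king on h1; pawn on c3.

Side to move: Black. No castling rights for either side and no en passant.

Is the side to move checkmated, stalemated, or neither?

stalemate

Black to move; black king on h1.
In check: no.
King squares — g1: attacked by Kf2; g2: attacked by Kf2; h2: attacked by Nf1.
Legal moves for Black: none.
Not in check and no legal moves → stalemate.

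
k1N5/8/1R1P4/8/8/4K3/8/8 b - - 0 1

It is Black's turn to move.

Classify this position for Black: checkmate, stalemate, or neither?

stalemate

Black to move; black king on a8.
In check: no.
King squares — a7: attacked by Nc8; b7: attacked by Rb6; b8: attacked by Rb6.
Legal moves for Black: none.
Not in check and no legal moves → stalemate.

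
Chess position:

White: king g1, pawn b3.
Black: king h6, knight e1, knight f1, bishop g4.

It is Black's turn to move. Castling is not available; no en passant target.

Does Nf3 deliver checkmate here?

After Nf3: white king on g1; in check: yes, from the black knight on f3.
White has 4 legal replies: Kg2, Kf2, Kh1, Kxf1.
In check but a legal move exists → not checkmate.

no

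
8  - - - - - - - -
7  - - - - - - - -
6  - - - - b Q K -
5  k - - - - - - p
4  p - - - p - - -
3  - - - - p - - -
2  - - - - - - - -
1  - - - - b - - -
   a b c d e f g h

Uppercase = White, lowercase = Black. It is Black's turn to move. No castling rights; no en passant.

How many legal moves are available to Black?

Black to move; king on a5.
In check: no.
Legal moves: Bg8, Bc8, Bf7+, Bd7, Bf5+, Bd5, Bg4, Bc4, Bh3, Bb3, Ba2, Kb6, Ka6, Kb5, Kb4, Bh4, Bb4, Bg3, Bc3, Bf2, Bd2, h4, a3, e2.
Count: 24.

24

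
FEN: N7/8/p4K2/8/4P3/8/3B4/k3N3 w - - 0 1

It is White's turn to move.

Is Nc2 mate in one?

no

After Nc2: black king on a1; in check: yes, from the white knight on c2.
Black has 3 legal replies: Kb2, Ka2, Kb1.
In check but a legal move exists → not checkmate.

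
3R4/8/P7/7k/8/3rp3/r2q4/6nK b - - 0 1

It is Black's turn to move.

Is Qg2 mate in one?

yes

After Qg2: white king on h1; in check: yes, from the black queen on g2.
King squares — g1: attacked by Qg2; g2: attacked by Ra2; h2: attacked by Qg2.
White has no legal moves → checkmate.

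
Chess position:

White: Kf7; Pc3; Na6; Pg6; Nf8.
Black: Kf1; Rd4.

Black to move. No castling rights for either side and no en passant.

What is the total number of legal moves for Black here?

Black to move; king on f1.
In check: no.
Legal moves: Rd8, Rd7+, Rd6, Rd5, Rh4, Rg4, Rf4+, Re4, Rc4, Rb4, Ra4, Rd3, Rd2, Rd1, Kg2, Kf2, Ke2, Kg1, Ke1.
Count: 19.

19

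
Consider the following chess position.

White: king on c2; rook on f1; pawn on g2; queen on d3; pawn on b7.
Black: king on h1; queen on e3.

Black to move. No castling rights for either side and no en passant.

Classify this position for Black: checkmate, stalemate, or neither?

Black to move; black king on h1.
In check: yes, from the white rook on f1.
Legal moves for Black: Kh2, Kxg2, Qg1.
Black is in check but has 3 legal moves → neither.

neither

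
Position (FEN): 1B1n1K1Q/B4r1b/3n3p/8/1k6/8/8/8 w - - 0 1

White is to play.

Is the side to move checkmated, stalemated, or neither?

checkmate

White to move; white king on f8.
In check: yes, from the black rook on f7.
King squares — e7: attacked by Rf7; f7: attacked by Nd6; g7: attacked by Rf7; e8: attacked by Nd6; g8: attacked by Bh7.
Legal moves for White: none.
In check with no legal moves → checkmate.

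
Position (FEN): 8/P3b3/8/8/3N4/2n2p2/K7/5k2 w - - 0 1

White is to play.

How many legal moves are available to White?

3

White to move; king on a2.
In check: yes, from the black knight on c3.
Legal moves: Kb3, Kb2, Ka1.
Count: 3.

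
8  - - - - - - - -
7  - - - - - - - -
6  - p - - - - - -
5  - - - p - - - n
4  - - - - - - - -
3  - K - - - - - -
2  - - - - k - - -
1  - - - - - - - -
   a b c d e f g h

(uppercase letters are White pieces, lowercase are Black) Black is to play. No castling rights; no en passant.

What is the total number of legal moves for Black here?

14

Black to move; king on e2.
In check: no.
Legal moves: Ng7, Nf6, Nf4, Ng3, Kf3, Ke3, Kd3, Kf2, Kd2, Kf1, Ke1, Kd1, b5, d4.
Count: 14.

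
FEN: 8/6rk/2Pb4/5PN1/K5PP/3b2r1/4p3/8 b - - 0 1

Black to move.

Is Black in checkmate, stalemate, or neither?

Black to move; black king on h7.
In check: yes, from the white knight on g5.
Legal moves for Black: Kh8, Kg8, Kh6, Rxg5.
Black is in check but has 4 legal moves → neither.

neither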